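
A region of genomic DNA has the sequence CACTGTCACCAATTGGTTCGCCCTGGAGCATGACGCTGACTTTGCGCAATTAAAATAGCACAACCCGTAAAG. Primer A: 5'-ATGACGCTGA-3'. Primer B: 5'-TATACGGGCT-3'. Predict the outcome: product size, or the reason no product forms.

No product — primer B has no binding site in the template.

Primer B (TATACGGGCT) does not match the top strand, and its reverse complement AGCCCGTATA does not match either.
With no annealing site for primer B, no amplification occurs.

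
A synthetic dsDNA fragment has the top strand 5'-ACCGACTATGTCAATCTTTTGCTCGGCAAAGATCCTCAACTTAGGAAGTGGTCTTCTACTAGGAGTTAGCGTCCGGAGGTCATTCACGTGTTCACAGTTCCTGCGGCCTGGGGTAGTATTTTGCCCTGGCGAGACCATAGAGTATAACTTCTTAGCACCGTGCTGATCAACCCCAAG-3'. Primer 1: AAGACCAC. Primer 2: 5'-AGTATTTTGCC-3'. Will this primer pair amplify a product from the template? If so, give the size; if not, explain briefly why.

Primer 1 (AAGACCAC) has reverse complement GTGGTCTT, which matches the top strand at positions 48–55; primer 1 anneals to the top strand there with its 3' end pointing upstream toward position 48.
Primer 2 (AGTATTTTGCC) matches the top strand directly at positions 115–125; it anneals to the bottom strand with its 3' end pointing downstream toward position 125.
The 3' ends diverge (primer 1 extends toward position 1, primer 2 toward position 177), so the primers never converge on a shared product.

No product — the primers' 3' ends point away from each other.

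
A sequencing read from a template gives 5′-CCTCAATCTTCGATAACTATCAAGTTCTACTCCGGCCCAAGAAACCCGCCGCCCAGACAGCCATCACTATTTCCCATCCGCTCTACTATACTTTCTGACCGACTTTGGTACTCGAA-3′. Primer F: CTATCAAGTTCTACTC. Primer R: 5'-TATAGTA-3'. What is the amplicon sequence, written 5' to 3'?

The forward primer matches the template at positions 17–32.
Taking the reverse complement of TATAGTA gives TACTATA, found at positions 84–90 on the template; the primer anneals here to the top strand with its 3' end pointing upstream.
The product is the template from position 17 through 90 (74 bp).

5'-CTATCAAGTTCTACTCCGGCCCAAGAAACCCGCCGCCCAGACAGCCATCACTATTTCCCATCCGCTCTACTATA-3'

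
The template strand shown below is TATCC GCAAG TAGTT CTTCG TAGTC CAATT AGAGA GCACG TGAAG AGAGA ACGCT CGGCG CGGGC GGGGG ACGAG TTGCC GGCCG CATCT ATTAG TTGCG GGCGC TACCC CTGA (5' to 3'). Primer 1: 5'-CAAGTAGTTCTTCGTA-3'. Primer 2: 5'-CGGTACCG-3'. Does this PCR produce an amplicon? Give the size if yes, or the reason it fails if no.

Primer 2 (CGGTACCG) does not match the top strand, and its reverse complement CGGTACCG does not match either.
With no annealing site for primer 2, no amplification occurs.

No product — primer 2 has no binding site in the template.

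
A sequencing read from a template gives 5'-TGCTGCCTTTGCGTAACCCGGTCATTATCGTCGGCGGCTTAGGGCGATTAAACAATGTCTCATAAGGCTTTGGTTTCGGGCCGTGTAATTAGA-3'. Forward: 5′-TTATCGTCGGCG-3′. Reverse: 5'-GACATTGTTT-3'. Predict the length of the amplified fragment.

35 bp

Scanning the template, TTATCGTCGGCG occurs at positions 25–36; this primer anneals to the bottom strand there with its 3' end pointing downstream.
Taking the reverse complement of GACATTGTTT gives AAACAATGTC, found at positions 50–59 on the template; the primer anneals here to the top strand with its 3' end pointing upstream.
The product runs from position 25 to position 59, so its length is 59 − 25 + 1 = 35 bp.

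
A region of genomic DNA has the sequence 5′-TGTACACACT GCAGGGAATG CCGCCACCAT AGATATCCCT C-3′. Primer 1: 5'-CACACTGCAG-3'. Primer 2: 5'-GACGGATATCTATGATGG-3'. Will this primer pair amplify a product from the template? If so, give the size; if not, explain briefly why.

No product — primer 2 has no binding site in the template.

Primer 2 (GACGGATATCTATGATGG) does not match the top strand, and its reverse complement CCATCATAGATATCCGTC does not match either.
With no annealing site for primer 2, no amplification occurs.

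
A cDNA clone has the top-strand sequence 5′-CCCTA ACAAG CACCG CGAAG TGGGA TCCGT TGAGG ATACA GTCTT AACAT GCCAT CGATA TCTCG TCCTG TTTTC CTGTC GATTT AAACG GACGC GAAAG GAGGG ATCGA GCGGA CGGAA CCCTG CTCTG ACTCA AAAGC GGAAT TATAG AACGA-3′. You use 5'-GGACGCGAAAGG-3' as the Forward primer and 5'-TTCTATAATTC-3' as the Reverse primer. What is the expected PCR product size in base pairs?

63 bp

Scanning the template, GGACGCGAAAGG occurs at positions 90–101; this primer anneals to the bottom strand there with its 3' end pointing downstream.
The reverse primer's reverse complement is GAATTATAGAA, which matches the template at positions 142–152.
The product runs from position 90 to position 152, so its length is 152 − 90 + 1 = 63 bp.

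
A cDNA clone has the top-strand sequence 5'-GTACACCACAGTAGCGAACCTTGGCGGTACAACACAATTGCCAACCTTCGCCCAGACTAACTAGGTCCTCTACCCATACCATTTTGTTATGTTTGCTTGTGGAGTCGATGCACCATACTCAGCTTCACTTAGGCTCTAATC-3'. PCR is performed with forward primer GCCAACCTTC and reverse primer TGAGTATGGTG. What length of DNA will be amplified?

82 bp

The forward primer matches the template at positions 40–49.
The reverse primer's reverse complement is CACCATACTCA, which matches the template at positions 111–121.
The product runs from position 40 to position 121, so its length is 121 − 40 + 1 = 82 bp.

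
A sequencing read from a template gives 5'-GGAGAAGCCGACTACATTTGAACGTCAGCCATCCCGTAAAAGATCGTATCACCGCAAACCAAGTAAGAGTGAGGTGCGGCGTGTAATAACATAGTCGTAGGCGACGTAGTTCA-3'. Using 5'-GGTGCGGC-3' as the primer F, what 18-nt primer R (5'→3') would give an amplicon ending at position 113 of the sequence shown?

The forward primer binds at positions 73–80; the product's 3' end on the top strand is position 113.
The reverse primer anneals to the top strand over positions 96–113, i.e. to CGTAGGCGACGTAGTTCA.
Its sequence written 5'→3' is the reverse complement: TGAACTACGTCGCCTACG.

5'-TGAACTACGTCGCCTACG-3'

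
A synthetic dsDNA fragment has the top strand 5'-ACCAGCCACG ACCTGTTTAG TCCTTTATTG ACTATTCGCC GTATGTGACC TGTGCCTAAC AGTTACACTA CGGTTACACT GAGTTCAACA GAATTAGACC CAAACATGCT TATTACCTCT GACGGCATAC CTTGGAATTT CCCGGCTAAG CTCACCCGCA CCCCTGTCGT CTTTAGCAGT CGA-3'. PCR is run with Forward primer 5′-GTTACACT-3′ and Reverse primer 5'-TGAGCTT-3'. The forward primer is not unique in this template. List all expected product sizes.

The forward primer GTTACACT matches the top strand at positions 62–69, 73–80.
The reverse primer's reverse complement is AAGCTCA, matching at positions 148–154.
Each forward site pairs with the reverse site to give a product ending at position 154: sizes 93, 82 bp.

93 bp, 82 bp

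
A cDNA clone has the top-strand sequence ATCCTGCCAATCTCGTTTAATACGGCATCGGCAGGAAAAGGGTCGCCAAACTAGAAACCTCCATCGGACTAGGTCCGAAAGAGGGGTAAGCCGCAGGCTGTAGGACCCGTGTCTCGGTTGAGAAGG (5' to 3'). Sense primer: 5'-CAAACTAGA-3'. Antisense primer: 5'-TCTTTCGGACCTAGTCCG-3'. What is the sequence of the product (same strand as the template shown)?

5'-CAAACTAGAAACCTCCATCGGACTAGGTCCGAAAGA-3'

Scanning the template, CAAACTAGA occurs at positions 47–55; this primer anneals to the bottom strand there with its 3' end pointing downstream.
Taking the reverse complement of TCTTTCGGACCTAGTCCG gives CGGACTAGGTCCGAAAGA, found at positions 65–82 on the template; the primer anneals here to the top strand with its 3' end pointing upstream.
The product is the template from position 47 through 82 (36 bp).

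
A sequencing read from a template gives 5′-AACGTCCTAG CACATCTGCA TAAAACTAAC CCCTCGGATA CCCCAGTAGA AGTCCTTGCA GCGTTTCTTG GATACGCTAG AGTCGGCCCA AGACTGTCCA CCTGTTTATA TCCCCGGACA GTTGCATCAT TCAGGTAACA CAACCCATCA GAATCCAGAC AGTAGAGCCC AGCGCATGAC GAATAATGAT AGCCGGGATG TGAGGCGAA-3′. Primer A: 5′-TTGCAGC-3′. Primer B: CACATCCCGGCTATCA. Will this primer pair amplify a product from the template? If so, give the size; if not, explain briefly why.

Yes — a 147 bp product.

Primer A (TTGCAGC) matches the top strand at positions 56–62; it acts as a forward primer.
Primer B's reverse complement is TGATAGCCGGGATGTG, matching the top strand at positions 187–202; it acts as a reverse primer.
The 3' ends face each other across positions 56–202, giving a 147 bp product.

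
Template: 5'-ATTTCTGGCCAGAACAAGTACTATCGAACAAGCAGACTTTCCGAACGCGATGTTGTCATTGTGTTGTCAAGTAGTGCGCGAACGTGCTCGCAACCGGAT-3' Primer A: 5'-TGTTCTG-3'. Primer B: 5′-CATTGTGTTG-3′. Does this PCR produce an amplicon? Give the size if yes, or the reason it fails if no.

Primer A (TGTTCTG) has reverse complement CAGAACA, which matches the top strand at positions 10–16; primer A anneals to the top strand there with its 3' end pointing upstream toward position 10.
Primer B (CATTGTGTTG) matches the top strand directly at positions 57–66; it anneals to the bottom strand with its 3' end pointing downstream toward position 66.
The 3' ends diverge (primer A extends toward position 1, primer B toward position 99), so the primers never converge on a shared product.

No product — the primers' 3' ends point away from each other.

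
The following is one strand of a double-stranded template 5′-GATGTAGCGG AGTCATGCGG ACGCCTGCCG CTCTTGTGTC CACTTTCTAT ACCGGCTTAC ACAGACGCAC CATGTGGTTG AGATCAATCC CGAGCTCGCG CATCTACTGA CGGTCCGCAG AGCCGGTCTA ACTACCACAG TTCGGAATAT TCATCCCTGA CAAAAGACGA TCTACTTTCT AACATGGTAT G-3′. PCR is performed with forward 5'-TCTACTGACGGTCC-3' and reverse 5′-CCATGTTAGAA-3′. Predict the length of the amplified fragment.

85 bp

Scanning the template, TCTACTGACGGTCC occurs at positions 103–116; this primer anneals to the bottom strand there with its 3' end pointing downstream.
Taking the reverse complement of CCATGTTAGAA gives TTCTAACATGG, found at positions 177–187 on the template; the primer anneals here to the top strand with its 3' end pointing upstream.
Amplicon spans positions 103–187: 85 bp.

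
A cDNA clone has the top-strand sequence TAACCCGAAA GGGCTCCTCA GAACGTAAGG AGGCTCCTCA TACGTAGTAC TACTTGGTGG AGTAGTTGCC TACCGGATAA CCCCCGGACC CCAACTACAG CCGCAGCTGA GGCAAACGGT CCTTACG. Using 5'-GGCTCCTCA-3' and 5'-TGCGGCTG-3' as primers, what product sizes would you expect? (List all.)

The forward primer GGCTCCTCA matches the top strand at positions 12–20, 32–40.
The reverse primer's reverse complement is CAGCCGCA, matching at positions 98–105.
Each forward site pairs with the reverse site to give a product ending at position 105: sizes 94, 74 bp.

94 bp, 74 bp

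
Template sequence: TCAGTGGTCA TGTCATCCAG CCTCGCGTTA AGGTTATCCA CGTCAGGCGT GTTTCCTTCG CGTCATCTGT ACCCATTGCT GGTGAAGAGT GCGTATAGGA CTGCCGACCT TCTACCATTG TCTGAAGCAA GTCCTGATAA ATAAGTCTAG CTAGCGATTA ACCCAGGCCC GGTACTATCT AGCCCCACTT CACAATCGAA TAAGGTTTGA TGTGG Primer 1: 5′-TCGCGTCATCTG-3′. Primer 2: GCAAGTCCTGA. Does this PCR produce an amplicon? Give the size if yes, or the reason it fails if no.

Primer 1 (TCGCGTCATCTG) matches the top strand at positions 58–69 (3' end points downstream).
Primer 2 (GCAAGTCCTGA) also matches the top strand directly, at positions 127–137 — its reverse complement TCAGGACTTGC is not present.
Both primers anneal to the bottom strand with 3' ends pointing the same way, so neither can prime synthesis back toward the other.

No product — both primers anneal to the same strand and extend in the same direction.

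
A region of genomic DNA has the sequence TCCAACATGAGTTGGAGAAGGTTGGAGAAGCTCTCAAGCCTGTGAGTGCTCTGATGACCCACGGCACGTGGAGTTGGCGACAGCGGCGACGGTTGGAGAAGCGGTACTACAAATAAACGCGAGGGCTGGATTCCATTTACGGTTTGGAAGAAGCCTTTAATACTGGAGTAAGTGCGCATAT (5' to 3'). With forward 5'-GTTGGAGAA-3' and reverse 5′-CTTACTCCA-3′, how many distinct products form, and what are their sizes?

The forward primer GTTGGAGAA matches the top strand at positions 11–19, 21–29, 92–100.
The reverse primer's reverse complement is TGGAGTAAG, matching at positions 164–172.
Each forward site pairs with the reverse site to give a product ending at position 172: sizes 162, 152, 81 bp.

Three products: 162 bp, 152 bp, 81 bp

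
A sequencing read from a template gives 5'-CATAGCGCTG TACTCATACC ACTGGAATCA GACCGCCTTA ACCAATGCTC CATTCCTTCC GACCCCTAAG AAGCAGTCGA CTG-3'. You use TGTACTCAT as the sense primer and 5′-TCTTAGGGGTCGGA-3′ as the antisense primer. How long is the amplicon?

The forward primer matches the template at positions 9–17.
Reverse complement of the reverse primer: TCCGACCCCTAAGA. This occurs on the top strand at positions 58–71.
Amplicon spans positions 9–71: 63 bp.

63 bp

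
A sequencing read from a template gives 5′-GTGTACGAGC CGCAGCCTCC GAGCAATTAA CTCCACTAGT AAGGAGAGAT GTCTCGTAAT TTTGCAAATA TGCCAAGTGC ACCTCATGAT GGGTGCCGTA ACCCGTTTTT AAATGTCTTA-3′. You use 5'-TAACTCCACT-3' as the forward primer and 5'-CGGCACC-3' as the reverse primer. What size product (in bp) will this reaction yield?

Forward primer TAACTCCACT is found on the top strand at positions 28–37.
Taking the reverse complement of CGGCACC gives GGTGCCG, found at positions 92–98 on the template; the primer anneals here to the top strand with its 3' end pointing upstream.
The product runs from position 28 to position 98, so its length is 98 − 28 + 1 = 71 bp.

71 bp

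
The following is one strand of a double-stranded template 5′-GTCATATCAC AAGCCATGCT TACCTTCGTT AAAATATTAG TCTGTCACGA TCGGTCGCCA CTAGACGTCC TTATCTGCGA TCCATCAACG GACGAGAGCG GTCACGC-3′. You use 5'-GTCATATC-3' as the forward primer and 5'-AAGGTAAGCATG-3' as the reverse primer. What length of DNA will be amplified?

The forward primer matches the template at positions 1–8.
Reverse complement of the reverse primer: CATGCTTACCTT. This occurs on the top strand at positions 15–26.
Amplicon spans positions 1–26: 26 bp.

26 bp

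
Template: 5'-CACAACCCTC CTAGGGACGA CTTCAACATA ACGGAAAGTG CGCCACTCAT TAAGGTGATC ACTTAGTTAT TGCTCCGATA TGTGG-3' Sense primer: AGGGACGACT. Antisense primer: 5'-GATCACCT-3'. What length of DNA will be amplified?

Scanning the template, AGGGACGACT occurs at positions 13–22; this primer anneals to the bottom strand there with its 3' end pointing downstream.
Reverse complement of the reverse primer: AGGTGATC. This occurs on the top strand at positions 53–60.
Product length = (reverse-primer end) − (forward-primer start) + 1 = 60 − 13 + 1 = 48 bp.

48 bp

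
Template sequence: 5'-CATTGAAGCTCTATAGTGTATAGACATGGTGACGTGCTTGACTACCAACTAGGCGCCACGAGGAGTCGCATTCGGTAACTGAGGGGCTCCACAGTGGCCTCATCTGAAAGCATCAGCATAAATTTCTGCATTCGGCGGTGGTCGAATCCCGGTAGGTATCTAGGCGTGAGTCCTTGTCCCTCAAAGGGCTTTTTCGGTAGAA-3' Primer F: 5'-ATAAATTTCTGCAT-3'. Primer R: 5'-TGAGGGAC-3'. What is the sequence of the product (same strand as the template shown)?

5'-ATAAATTTCTGCATTCGGCGGTGGTCGAATCCCGGTAGGTATCTAGGCGTGAGTCCTTGTCCCTCA-3'

The forward primer matches the template at positions 118–131.
Taking the reverse complement of TGAGGGAC gives GTCCCTCA, found at positions 176–183 on the template; the primer anneals here to the top strand with its 3' end pointing upstream.
The product is the template from position 118 through 183 (66 bp).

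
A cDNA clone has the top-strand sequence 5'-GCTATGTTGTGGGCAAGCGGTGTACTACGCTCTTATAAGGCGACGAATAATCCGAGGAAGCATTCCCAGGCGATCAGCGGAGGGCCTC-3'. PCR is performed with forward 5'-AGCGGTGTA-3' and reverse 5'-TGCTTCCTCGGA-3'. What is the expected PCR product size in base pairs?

Forward primer AGCGGTGTA is found on the top strand at positions 16–24.
The reverse primer's reverse complement is TCCGAGGAAGCA, which matches the template at positions 51–62.
Amplicon spans positions 16–62: 47 bp.

47 bp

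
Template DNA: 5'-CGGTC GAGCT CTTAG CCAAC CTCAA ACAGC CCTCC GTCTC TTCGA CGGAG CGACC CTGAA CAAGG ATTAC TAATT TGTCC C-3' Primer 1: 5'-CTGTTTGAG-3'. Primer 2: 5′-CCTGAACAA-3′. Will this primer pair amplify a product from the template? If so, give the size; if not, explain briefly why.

No product — the primers' 3' ends point away from each other.

Primer 1 (CTGTTTGAG) has reverse complement CTCAAACAG, which matches the top strand at positions 21–29; primer 1 anneals to the top strand there with its 3' end pointing upstream toward position 21.
Primer 2 (CCTGAACAA) matches the top strand directly at positions 55–63; it anneals to the bottom strand with its 3' end pointing downstream toward position 63.
The 3' ends diverge (primer 1 extends toward position 1, primer 2 toward position 81), so the primers never converge on a shared product.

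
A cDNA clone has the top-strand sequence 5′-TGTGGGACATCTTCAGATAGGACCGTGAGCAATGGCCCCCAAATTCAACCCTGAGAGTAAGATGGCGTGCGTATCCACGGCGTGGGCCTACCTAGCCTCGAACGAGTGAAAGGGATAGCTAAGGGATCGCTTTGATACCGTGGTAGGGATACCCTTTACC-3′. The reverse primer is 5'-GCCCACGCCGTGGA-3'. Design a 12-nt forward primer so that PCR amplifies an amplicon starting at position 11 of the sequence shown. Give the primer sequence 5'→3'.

The reverse primer's reverse complement TCCACGGCGTGGGC matches the template at positions 74–87; the product starts at position 11.
The forward primer is identical to the top strand over positions 11–22: CTTCAGATAGGA.

5'-CTTCAGATAGGA-3'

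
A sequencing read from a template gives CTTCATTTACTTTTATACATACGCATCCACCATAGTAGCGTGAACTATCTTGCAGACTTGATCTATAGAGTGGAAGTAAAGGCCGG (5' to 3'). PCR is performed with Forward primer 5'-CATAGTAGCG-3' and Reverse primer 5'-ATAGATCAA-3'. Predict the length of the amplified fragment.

Forward primer CATAGTAGCG is found on the top strand at positions 31–40.
Taking the reverse complement of ATAGATCAA gives TTGATCTAT, found at positions 58–66 on the template; the primer anneals here to the top strand with its 3' end pointing upstream.
Product length = (reverse-primer end) − (forward-primer start) + 1 = 66 − 31 + 1 = 36 bp.

36 bp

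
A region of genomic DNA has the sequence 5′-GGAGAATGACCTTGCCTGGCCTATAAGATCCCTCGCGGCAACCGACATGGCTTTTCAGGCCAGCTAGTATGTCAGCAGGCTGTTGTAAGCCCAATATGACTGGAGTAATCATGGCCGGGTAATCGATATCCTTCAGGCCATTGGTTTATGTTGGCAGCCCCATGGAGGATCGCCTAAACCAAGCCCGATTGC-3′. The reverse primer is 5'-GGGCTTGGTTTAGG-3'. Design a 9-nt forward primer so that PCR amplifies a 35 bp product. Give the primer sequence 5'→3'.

5'-TGGCAGCCC-3'

The reverse primer's reverse complement CCTAAACCAAGCCC matches the template at positions 173–186, so the product ends at position 186.
A 35 bp product then starts at position 186 − 35 + 1 = 152.
The forward primer is identical to the top strand there: TGGCAGCCC.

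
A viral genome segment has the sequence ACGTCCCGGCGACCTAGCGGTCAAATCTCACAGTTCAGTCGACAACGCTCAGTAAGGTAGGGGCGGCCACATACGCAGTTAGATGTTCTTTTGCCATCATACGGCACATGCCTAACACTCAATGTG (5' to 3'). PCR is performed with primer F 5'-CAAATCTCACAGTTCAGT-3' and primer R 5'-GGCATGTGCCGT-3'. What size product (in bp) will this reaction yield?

91 bp

Scanning the template, CAAATCTCACAGTTCAGT occurs at positions 22–39; this primer anneals to the bottom strand there with its 3' end pointing downstream.
The reverse primer's reverse complement is ACGGCACATGCC, which matches the template at positions 101–112.
Product length = (reverse-primer end) − (forward-primer start) + 1 = 112 − 22 + 1 = 91 bp.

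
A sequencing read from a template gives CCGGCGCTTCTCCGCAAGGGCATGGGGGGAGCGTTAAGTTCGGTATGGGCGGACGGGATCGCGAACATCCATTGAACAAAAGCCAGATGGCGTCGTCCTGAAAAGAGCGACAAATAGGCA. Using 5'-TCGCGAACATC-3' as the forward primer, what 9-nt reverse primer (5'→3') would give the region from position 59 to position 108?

5'-GCTCTTTTC-3'

The product's 3' end on the top strand is position 108.
The reverse primer anneals to the top strand over positions 100–108, i.e. to GAAAAGAGC.
Its sequence written 5'→3' is the reverse complement: GCTCTTTTC.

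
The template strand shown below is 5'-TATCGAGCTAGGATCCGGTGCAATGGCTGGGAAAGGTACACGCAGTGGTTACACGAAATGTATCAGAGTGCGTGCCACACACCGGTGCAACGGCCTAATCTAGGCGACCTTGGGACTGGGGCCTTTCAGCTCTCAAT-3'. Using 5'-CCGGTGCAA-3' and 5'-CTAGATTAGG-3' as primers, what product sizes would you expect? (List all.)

The forward primer CCGGTGCAA matches the top strand at positions 15–23, 82–90.
The reverse primer's reverse complement is CCTAATCTAG, matching at positions 94–103.
Each forward site pairs with the reverse site to give a product ending at position 103: sizes 89, 22 bp.

89 bp, 22 bp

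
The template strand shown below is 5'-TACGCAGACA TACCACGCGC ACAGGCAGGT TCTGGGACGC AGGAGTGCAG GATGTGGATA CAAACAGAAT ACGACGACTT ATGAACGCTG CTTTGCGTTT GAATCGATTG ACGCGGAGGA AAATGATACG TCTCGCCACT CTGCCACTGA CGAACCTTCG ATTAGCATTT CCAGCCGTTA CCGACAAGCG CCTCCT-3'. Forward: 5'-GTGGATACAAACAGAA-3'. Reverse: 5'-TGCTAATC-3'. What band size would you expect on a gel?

114 bp

Forward primer GTGGATACAAACAGAA is found on the top strand at positions 54–69.
The reverse primer's reverse complement is GATTAGCA, which matches the template at positions 160–167.
The product runs from position 54 to position 167, so its length is 167 − 54 + 1 = 114 bp.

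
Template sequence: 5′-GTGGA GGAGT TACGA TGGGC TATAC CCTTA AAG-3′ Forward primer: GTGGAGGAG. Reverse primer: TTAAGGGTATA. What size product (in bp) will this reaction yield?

31 bp

Scanning the template, GTGGAGGAG occurs at positions 1–9; this primer anneals to the bottom strand there with its 3' end pointing downstream.
The reverse primer's reverse complement is TATACCCTTAA, which matches the template at positions 21–31.
The product runs from position 1 to position 31, so its length is 31 − 1 + 1 = 31 bp.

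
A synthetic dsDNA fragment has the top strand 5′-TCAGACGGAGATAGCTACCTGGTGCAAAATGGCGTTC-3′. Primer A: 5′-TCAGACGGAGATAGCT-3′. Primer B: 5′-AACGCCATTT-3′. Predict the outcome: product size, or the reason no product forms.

Yes — a 36 bp product.

Primer A (TCAGACGGAGATAGCT) matches the top strand at positions 1–16; it acts as a forward primer.
Primer B's reverse complement is AAATGGCGTT, matching the top strand at positions 27–36; it acts as a reverse primer.
The 3' ends face each other across positions 1–36, giving a 36 bp product.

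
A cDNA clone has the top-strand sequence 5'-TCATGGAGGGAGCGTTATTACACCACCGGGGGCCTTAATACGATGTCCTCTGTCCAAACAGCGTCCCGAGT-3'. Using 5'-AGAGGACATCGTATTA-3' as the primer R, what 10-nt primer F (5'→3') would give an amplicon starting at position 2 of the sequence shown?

5'-CATGGAGGGA-3'

The reverse primer's reverse complement TAATACGATGTCCTCT matches the template at positions 36–51; the product starts at position 2.
The forward primer is identical to the top strand over positions 2–11: CATGGAGGGA.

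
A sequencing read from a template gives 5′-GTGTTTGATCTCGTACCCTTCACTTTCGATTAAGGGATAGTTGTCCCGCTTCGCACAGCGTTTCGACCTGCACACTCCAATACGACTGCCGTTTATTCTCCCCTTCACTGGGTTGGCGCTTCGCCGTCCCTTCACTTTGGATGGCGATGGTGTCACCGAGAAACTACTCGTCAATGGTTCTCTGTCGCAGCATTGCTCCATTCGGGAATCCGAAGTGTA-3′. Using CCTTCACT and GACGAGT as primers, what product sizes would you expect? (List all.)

156 bp, 71 bp, 44 bp

The forward primer CCTTCACT matches the top strand at positions 17–24, 102–109, 129–136.
The reverse primer's reverse complement is ACTCGTC, matching at positions 166–172.
Each forward site pairs with the reverse site to give a product ending at position 172: sizes 156, 71, 44 bp.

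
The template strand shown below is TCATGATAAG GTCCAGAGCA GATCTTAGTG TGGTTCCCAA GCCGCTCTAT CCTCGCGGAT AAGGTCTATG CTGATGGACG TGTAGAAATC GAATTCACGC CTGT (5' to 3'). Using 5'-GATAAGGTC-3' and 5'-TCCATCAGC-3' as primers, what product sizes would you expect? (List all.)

The forward primer GATAAGGTC matches the top strand at positions 5–13, 58–66.
The reverse primer's reverse complement is GCTGATGGA, matching at positions 70–78.
Each forward site pairs with the reverse site to give a product ending at position 78: sizes 74, 21 bp.

74 bp, 21 bp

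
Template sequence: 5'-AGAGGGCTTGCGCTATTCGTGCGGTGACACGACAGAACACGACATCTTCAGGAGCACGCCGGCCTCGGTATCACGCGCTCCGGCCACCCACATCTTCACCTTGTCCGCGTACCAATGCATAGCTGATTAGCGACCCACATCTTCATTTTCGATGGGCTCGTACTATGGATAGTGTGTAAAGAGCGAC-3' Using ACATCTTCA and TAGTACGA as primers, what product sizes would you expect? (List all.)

The forward primer ACATCTTCA matches the top strand at positions 42–50, 90–98, 137–145.
The reverse primer's reverse complement is TCGTACTA, matching at positions 158–165.
Each forward site pairs with the reverse site to give a product ending at position 165: sizes 124, 76, 29 bp.

124 bp, 76 bp, 29 bp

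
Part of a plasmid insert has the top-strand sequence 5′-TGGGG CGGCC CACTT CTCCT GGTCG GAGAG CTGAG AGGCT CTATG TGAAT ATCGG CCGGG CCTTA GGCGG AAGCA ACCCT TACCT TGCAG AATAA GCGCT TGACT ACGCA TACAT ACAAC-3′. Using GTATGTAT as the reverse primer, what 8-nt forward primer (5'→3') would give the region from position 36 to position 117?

5'-AGGCTCTA-3'

The reverse primer's reverse complement ATACATAC matches the template at positions 110–117; the product starts at position 36.
The forward primer is identical to the top strand over positions 36–43: AGGCTCTA.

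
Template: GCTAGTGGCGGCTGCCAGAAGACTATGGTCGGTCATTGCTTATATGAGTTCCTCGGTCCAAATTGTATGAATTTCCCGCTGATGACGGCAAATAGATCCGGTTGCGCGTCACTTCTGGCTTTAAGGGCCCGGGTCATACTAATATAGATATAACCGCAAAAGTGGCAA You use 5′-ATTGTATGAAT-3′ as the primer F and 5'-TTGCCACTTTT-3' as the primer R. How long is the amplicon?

107 bp

Forward primer ATTGTATGAAT is found on the top strand at positions 62–72.
Reverse complement of the reverse primer: AAAAGTGGCAA. This occurs on the top strand at positions 158–168.
The product runs from position 62 to position 168, so its length is 168 − 62 + 1 = 107 bp.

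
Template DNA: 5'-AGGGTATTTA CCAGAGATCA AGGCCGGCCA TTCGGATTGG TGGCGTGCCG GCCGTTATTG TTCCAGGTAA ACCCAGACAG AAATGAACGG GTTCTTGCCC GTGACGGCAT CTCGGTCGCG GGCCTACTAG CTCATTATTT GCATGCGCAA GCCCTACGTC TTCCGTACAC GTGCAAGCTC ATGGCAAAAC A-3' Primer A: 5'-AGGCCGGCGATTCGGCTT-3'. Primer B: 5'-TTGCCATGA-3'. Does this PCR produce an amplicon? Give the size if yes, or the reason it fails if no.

Primer A (AGGCCGGCGATTCGGCTT) does not match the top strand, and its reverse complement AAGCCGAATCGCCGGCCT does not match either.
With no annealing site for primer A, no amplification occurs.

No product — primer A has no binding site in the template.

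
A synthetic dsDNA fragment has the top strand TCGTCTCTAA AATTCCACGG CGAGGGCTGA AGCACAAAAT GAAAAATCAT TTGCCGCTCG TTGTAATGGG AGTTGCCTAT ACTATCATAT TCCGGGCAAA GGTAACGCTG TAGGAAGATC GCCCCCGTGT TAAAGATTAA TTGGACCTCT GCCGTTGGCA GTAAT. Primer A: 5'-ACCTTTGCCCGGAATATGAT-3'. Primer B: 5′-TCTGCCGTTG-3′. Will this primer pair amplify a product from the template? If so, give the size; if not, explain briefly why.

Primer A (ACCTTTGCCCGGAATATGAT) has reverse complement ATCATATTCCGGGCAAAGGT, which matches the top strand at positions 84–103; primer A anneals to the top strand there with its 3' end pointing upstream toward position 84.
Primer B (TCTGCCGTTG) matches the top strand directly at positions 148–157; it anneals to the bottom strand with its 3' end pointing downstream toward position 157.
The 3' ends diverge (primer A extends toward position 1, primer B toward position 165), so the primers never converge on a shared product.

No product — the primers' 3' ends point away from each other.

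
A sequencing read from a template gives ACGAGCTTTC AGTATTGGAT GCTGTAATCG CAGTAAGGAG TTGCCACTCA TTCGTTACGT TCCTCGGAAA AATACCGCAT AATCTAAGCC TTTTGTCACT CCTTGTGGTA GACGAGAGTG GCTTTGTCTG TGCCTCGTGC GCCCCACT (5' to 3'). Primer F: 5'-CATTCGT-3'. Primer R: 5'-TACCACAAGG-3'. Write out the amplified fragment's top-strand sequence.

Forward primer CATTCGT is found on the top strand at positions 49–55.
The reverse primer's reverse complement is CCTTGTGGTA, which matches the template at positions 101–110.
The product is the template from position 49 through 110 (62 bp).

5'-CATTCGTTACGTTCCTCGGAAAAATACCGCATAATCTAAGCCTTTTGTCACTCCTTGTGGTA-3'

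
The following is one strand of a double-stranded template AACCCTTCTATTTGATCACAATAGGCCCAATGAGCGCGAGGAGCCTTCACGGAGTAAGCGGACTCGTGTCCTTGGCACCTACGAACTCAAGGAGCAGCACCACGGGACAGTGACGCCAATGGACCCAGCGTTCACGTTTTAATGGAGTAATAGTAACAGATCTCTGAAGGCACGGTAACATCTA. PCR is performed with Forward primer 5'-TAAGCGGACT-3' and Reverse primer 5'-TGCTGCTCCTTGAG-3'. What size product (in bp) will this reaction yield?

The forward primer matches the template at positions 55–64.
Taking the reverse complement of TGCTGCTCCTTGAG gives CTCAAGGAGCAGCA, found at positions 86–99 on the template; the primer anneals here to the top strand with its 3' end pointing upstream.
Product length = (reverse-primer end) − (forward-primer start) + 1 = 99 − 55 + 1 = 45 bp.

45 bp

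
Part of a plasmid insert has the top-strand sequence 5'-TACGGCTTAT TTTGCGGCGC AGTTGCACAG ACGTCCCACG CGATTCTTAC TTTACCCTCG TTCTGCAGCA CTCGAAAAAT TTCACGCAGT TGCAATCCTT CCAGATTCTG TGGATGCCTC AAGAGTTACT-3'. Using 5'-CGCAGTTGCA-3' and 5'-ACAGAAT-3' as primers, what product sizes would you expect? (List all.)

94 bp, 27 bp

The forward primer CGCAGTTGCA matches the top strand at positions 18–27, 85–94.
The reverse primer's reverse complement is ATTCTGT, matching at positions 105–111.
Each forward site pairs with the reverse site to give a product ending at position 111: sizes 94, 27 bp.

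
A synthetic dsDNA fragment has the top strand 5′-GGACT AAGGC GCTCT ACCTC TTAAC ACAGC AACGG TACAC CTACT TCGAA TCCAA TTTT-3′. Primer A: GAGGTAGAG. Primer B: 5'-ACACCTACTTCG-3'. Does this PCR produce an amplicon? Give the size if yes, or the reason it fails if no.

No product — the primers' 3' ends point away from each other.

Primer A (GAGGTAGAG) has reverse complement CTCTACCTC, which matches the top strand at positions 12–20; primer A anneals to the top strand there with its 3' end pointing upstream toward position 12.
Primer B (ACACCTACTTCG) matches the top strand directly at positions 37–48; it anneals to the bottom strand with its 3' end pointing downstream toward position 48.
The 3' ends diverge (primer A extends toward position 1, primer B toward position 59), so the primers never converge on a shared product.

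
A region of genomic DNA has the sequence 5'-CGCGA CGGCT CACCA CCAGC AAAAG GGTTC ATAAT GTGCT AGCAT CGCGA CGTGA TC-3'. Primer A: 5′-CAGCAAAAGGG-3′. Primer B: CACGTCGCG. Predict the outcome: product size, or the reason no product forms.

Primer A (CAGCAAAAGGG) matches the top strand at positions 17–27; it acts as a forward primer.
Primer B's reverse complement is CGCGACGTG, matching the top strand at positions 46–54; it acts as a reverse primer.
The 3' ends face each other across positions 17–54, giving a 38 bp product.

Yes — a 38 bp product.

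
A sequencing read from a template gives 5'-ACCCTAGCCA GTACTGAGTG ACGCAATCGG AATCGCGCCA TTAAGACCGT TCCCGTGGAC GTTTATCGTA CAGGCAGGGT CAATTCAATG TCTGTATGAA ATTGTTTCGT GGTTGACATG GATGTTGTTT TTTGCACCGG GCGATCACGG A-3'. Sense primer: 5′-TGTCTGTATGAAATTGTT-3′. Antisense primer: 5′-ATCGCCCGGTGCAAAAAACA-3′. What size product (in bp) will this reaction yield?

Forward primer TGTCTGTATGAAATTGTT is found on the top strand at positions 89–106.
Taking the reverse complement of ATCGCCCGGTGCAAAAAACA gives TGTTTTTTGCACCGGGCGAT, found at positions 126–145 on the template; the primer anneals here to the top strand with its 3' end pointing upstream.
Product length = (reverse-primer end) − (forward-primer start) + 1 = 145 − 89 + 1 = 57 bp.

57 bp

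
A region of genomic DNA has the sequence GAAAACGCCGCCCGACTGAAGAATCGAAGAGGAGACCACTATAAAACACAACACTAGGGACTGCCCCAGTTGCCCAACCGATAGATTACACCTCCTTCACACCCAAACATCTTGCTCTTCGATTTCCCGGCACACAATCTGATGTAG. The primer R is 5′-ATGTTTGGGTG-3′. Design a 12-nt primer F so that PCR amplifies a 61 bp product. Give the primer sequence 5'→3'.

The reverse primer's reverse complement CACCCAAACAT matches the template at positions 100–110, so the product ends at position 110.
A 61 bp product then starts at position 110 − 61 + 1 = 50.
The forward primer is identical to the top strand there: AACACTAGGGAC.

5'-AACACTAGGGAC-3'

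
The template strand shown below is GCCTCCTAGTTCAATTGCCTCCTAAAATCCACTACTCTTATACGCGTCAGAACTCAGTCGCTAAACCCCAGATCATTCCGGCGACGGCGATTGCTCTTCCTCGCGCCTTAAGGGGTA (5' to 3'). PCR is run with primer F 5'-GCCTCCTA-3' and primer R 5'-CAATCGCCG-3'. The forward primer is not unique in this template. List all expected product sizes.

93 bp, 77 bp

The forward primer GCCTCCTA matches the top strand at positions 1–8, 17–24.
The reverse primer's reverse complement is CGGCGATTG, matching at positions 85–93.
Each forward site pairs with the reverse site to give a product ending at position 93: sizes 93, 77 bp.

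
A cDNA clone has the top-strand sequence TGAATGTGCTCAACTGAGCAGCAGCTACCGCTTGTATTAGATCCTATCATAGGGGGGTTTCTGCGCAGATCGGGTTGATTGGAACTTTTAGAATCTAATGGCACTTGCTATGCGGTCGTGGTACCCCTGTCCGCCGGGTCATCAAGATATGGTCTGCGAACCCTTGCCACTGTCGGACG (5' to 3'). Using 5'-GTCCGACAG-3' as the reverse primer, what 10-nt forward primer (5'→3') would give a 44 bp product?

The reverse primer's reverse complement CTGTCGGAC matches the template at positions 170–178, so the product ends at position 178.
A 44 bp product then starts at position 178 − 44 + 1 = 135.
The forward primer is identical to the top strand there: CGGGTCATCA.

5'-CGGGTCATCA-3'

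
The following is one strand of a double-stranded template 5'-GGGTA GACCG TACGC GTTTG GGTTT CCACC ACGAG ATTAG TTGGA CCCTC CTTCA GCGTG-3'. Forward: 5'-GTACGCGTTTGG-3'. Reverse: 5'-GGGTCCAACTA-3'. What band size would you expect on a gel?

39 bp

The forward primer matches the template at positions 10–21.
Reverse complement of the reverse primer: TAGTTGGACCC. This occurs on the top strand at positions 38–48.
Amplicon spans positions 10–48: 39 bp.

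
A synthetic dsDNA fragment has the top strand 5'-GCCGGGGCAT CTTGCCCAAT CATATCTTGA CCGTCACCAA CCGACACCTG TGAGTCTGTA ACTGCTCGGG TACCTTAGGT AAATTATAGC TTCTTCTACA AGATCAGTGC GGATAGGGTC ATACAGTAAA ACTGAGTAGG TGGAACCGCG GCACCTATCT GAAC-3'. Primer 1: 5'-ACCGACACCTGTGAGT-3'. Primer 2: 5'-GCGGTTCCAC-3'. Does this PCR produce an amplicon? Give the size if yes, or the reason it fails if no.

Primer 1 (ACCGACACCTGTGAGT) matches the top strand at positions 40–55; it acts as a forward primer.
Primer 2's reverse complement is GTGGAACCGC, matching the top strand at positions 140–149; it acts as a reverse primer.
The 3' ends face each other across positions 40–149, giving a 110 bp product.

Yes — a 110 bp product.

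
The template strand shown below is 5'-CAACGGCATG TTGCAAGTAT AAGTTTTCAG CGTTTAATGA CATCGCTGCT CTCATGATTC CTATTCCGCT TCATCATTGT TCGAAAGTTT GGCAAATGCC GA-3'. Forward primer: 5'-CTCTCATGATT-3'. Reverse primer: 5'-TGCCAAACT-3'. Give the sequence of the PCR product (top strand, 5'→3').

The forward primer matches the template at positions 49–59.
Taking the reverse complement of TGCCAAACT gives AGTTTGGCA, found at positions 86–94 on the template; the primer anneals here to the top strand with its 3' end pointing upstream.
The product is the template from position 49 through 94 (46 bp).

5'-CTCTCATGATTCCTATTCCGCTTCATCATTGTTCGAAAGTTTGGCA-3'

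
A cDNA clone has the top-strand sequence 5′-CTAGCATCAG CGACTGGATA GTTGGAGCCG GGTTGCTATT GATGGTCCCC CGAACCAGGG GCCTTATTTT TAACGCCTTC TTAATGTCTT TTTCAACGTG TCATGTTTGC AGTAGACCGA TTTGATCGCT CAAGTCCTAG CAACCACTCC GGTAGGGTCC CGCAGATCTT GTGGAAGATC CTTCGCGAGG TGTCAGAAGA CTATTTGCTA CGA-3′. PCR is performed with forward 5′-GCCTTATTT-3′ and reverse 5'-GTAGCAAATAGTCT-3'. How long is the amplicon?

151 bp

The forward primer matches the template at positions 61–69.
Taking the reverse complement of GTAGCAAATAGTCT gives AGACTATTTGCTAC, found at positions 198–211 on the template; the primer anneals here to the top strand with its 3' end pointing upstream.
Product length = (reverse-primer end) − (forward-primer start) + 1 = 211 − 61 + 1 = 151 bp.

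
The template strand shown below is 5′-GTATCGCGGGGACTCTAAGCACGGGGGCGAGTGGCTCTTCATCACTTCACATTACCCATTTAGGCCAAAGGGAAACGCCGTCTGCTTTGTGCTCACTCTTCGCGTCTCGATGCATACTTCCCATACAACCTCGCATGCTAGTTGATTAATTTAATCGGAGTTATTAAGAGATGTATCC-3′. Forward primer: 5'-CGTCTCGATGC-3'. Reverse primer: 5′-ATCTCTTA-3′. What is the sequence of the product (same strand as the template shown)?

5'-CGTCTCGATGCATACTTCCCATACAACCTCGCATGCTAGTTGATTAATTTAATCGGAGTTATTAAGAGAT-3'

Scanning the template, CGTCTCGATGC occurs at positions 103–113; this primer anneals to the bottom strand there with its 3' end pointing downstream.
The reverse primer's reverse complement is TAAGAGAT, which matches the template at positions 165–172.
The product is the template from position 103 through 172 (70 bp).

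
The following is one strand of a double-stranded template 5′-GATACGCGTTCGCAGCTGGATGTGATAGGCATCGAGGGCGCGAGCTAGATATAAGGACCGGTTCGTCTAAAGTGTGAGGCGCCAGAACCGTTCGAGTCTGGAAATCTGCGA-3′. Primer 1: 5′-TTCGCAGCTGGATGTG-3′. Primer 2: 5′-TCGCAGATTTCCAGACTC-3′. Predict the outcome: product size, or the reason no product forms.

Yes — a 103 bp product.

Primer 1 (TTCGCAGCTGGATGTG) matches the top strand at positions 9–24; it acts as a forward primer.
Primer 2's reverse complement is GAGTCTGGAAATCTGCGA, matching the top strand at positions 94–111; it acts as a reverse primer.
The 3' ends face each other across positions 9–111, giving a 103 bp product.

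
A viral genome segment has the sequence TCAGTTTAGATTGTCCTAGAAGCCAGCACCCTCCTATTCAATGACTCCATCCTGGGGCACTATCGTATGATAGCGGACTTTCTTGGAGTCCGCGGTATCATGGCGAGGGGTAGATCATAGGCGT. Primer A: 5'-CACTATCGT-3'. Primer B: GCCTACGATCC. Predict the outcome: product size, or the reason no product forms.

Primer B (GCCTACGATCC) does not match the top strand, and its reverse complement GGATCGTAGGC does not match either.
With no annealing site for primer B, no amplification occurs.

No product — primer B has no binding site in the template.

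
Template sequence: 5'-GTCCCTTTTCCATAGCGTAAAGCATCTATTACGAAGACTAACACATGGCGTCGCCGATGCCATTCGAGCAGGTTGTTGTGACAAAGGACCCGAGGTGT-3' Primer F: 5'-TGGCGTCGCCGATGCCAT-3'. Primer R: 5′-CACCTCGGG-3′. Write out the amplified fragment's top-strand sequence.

5'-TGGCGTCGCCGATGCCATTCGAGCAGGTTGTTGTGACAAAGGACCCGAGGTG-3'

Forward primer TGGCGTCGCCGATGCCAT is found on the top strand at positions 46–63.
Taking the reverse complement of CACCTCGGG gives CCCGAGGTG, found at positions 89–97 on the template; the primer anneals here to the top strand with its 3' end pointing upstream.
The product is the template from position 46 through 97 (52 bp).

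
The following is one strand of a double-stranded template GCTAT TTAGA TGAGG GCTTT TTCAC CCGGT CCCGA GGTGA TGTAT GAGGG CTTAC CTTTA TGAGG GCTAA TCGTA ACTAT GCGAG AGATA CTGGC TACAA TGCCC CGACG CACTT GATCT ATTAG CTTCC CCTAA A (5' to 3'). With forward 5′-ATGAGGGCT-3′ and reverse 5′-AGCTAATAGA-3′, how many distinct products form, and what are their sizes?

The forward primer ATGAGGGCT matches the top strand at positions 10–18, 44–52, 60–68.
The reverse primer's reverse complement is TCTATTAGCT, matching at positions 118–127.
Each forward site pairs with the reverse site to give a product ending at position 127: sizes 118, 84, 68 bp.

Three products: 118 bp, 84 bp, 68 bp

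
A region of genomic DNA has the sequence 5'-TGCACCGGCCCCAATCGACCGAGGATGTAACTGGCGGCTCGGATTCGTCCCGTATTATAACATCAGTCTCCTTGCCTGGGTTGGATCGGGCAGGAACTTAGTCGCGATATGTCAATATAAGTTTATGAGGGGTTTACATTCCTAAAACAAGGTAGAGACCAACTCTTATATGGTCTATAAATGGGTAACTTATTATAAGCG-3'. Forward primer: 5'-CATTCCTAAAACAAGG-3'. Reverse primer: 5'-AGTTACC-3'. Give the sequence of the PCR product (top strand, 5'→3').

5'-CATTCCTAAAACAAGGTAGAGACCAACTCTTATATGGTCTATAAATGGGTAACT-3'

The forward primer matches the template at positions 137–152.
The reverse primer's reverse complement is GGTAACT, which matches the template at positions 184–190.
The product is the template from position 137 through 190 (54 bp).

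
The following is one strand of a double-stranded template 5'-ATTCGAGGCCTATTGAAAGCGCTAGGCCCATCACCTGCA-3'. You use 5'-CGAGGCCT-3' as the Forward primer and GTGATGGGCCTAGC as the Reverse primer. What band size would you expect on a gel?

31 bp

Forward primer CGAGGCCT is found on the top strand at positions 4–11.
The reverse primer's reverse complement is GCTAGGCCCATCAC, which matches the template at positions 21–34.
Product length = (reverse-primer end) − (forward-primer start) + 1 = 34 − 4 + 1 = 31 bp.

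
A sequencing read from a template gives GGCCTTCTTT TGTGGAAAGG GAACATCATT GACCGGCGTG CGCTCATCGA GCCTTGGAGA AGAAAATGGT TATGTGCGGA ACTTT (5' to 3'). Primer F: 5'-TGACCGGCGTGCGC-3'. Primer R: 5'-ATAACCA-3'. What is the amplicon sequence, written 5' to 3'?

5'-TGACCGGCGTGCGCTCATCGAGCCTTGGAGAAGAAAATGGTTAT-3'

The forward primer matches the template at positions 30–43.
The reverse primer's reverse complement is TGGTTAT, which matches the template at positions 67–73.
The product is the template from position 30 through 73 (44 bp).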